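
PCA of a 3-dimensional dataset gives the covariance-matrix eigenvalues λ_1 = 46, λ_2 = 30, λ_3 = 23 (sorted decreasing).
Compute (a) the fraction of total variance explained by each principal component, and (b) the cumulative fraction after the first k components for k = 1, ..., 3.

Step 1 — total variance = trace(Sigma) = Σ λ_i = 46 + 30 + 23 = 99.

Step 2 — fraction explained by component i = λ_i / Σ λ:
  PC1: 46/99 = 0.4646
  PC2: 30/99 = 0.303
  PC3: 23/99 = 0.2323

Step 3 — cumulative fraction after k components = (λ_1 + ... + λ_k) / Σ λ:
  k = 1: 46/99 = 0.4646
  k = 2: (46 + 30)/99 = 76/99 = 0.7677
  k = 3: (46 + 30 + 23)/99 = 99/99 = 1

Summary (fraction, with percent):

explained: PC1 0.4646 (46.46%), PC2 0.303 (30.3%), PC3 0.2323 (23.23%);  cumulative: 0.4646, 0.7677, 1


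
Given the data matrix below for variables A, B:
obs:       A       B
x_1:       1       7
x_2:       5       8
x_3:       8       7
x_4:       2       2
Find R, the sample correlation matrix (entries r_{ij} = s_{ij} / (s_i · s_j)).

Step 1 — column means:
  mean(A) = (1 + 5 + 8 + 2) / 4 = 16/4 = 4
  mean(B) = (7 + 8 + 7 + 2) / 4 = 24/4 = 6

Step 2 — sample variances and covariances s[i,j] = (1/(n-1)) · Σ_k (x_{k,i} - mean_i) · (x_{k,j} - mean_j), with n-1 = 3:
  s[A,A] = ((-3)·(-3) + (1)·(1) + (4)·(4) + (-2)·(-2)) / 3 = 30/3 = 10
  s[A,B] = ((-3)·(1) + (1)·(2) + (4)·(1) + (-2)·(-4)) / 3 = 11/3 = 3.6667
  s[B,B] = ((1)·(1) + (2)·(2) + (1)·(1) + (-4)·(-4)) / 3 = 22/3 = 7.3333
  Sample standard deviations s_i = √(s[i,i]):
  s(A) = √(10) = 3.1623
  s(B) = √(7.3333) = 2.708

Step 3 — r_{ij} = s_{ij} / (s_i · s_j):
  r[A,A] = 1 (diagonal).
  r[A,B] = 3.6667 / (3.1623 · 2.708) = 3.6667 / 8.5635 = 0.4282
  r[B,B] = 1 (diagonal).

R is symmetric with unit diagonal. Assembling:

R = [[1, 0.4282],
 [0.4282, 1]]


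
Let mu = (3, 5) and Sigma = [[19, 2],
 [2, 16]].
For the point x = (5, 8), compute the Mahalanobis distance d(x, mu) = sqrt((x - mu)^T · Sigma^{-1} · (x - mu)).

Step 1 — centre the observation: (x - mu) = (2, 3).

Step 2 — invert Sigma. det(Sigma) = 19·16 - (2)² = 300.
  Sigma^{-1} = (1/det) · [[d, -b], [-b, a]] = [[0.0533, -0.0067],
 [-0.0067, 0.0633]].

Step 3 — form the quadratic (x - mu)^T · Sigma^{-1} · (x - mu):
  Sigma^{-1} · (x - mu) = (0.0867, 0.1767).
  (x - mu)^T · [Sigma^{-1} · (x - mu)] = (2)·(0.0867) + (3)·(0.1767) = 0.7033.

Step 4 — take square root: d = √(0.7033) ≈ 0.8386.

d(x, mu) = √(0.7033) ≈ 0.8386


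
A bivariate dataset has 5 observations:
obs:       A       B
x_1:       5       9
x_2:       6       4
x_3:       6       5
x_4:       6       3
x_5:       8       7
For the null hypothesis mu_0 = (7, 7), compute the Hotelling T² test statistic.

Step 1 — sample mean vector:
  mean(A) = (5 + 6 + 6 + 6 + 8) / 5 = 31/5 = 6.2
  mean(B) = (9 + 4 + 5 + 3 + 7) / 5 = 28/5 = 5.6
  x̄ = (6.2, 5.6),  deviation x̄ - mu_0 = (6.2, 5.6) - (7, 7) = (-0.8, -1.4).

Step 2 — sample covariance matrix, S[i,j] = (1/(n-1)) · Σ_k (x_{k,i} - mean_i) · (x_{k,j} - mean_j), divisor n-1 = 4:
  S[A,A] = ((-1.2)·(-1.2) + (-0.2)·(-0.2) + (-0.2)·(-0.2) + (-0.2)·(-0.2) + (1.8)·(1.8)) / 4 = 4.8/4 = 1.2
  S[A,B] = ((-1.2)·(3.4) + (-0.2)·(-1.6) + (-0.2)·(-0.6) + (-0.2)·(-2.6) + (1.8)·(1.4)) / 4 = -0.6/4 = -0.15
  S[B,B] = ((3.4)·(3.4) + (-1.6)·(-1.6) + (-0.6)·(-0.6) + (-2.6)·(-2.6) + (1.4)·(1.4)) / 4 = 23.2/4 = 5.8
  S = [[1.2, -0.15],
 [-0.15, 5.8]].

Step 3 — invert S. det(S) = 1.2·5.8 - (-0.15)² = 6.9375.
  S^{-1} = (1/det) · [[d, -b], [-b, a]] = [[0.836, 0.0216],
 [0.0216, 0.173]].

Step 4 — quadratic form (x̄ - mu_0)^T · S^{-1} · (x̄ - mu_0):
  S^{-1} · (x̄ - mu_0) = (-0.6991, -0.2595),
  (x̄ - mu_0)^T · [...] = (-0.8)·(-0.6991) + (-1.4)·(-0.2595) = 0.9225.

Step 5 — scale by n: T² = 5 · 0.9225 = 4.6126.

T² ≈ 4.6126


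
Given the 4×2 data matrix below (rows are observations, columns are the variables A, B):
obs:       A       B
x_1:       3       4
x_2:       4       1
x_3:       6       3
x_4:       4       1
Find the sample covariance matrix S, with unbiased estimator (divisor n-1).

Step 1 — column means:
  mean(A) = (3 + 4 + 6 + 4) / 4 = 17/4 = 4.25
  mean(B) = (4 + 1 + 3 + 1) / 4 = 9/4 = 2.25

Step 2 — sample covariance S[i,j] = (1/(n-1)) · Σ_k (x_{k,i} - mean_i) · (x_{k,j} - mean_j), with n-1 = 3.
  S[A,A] = ((-1.25)·(-1.25) + (-0.25)·(-0.25) + (1.75)·(1.75) + (-0.25)·(-0.25)) / 3 = 4.75/3 = 1.5833
  S[A,B] = ((-1.25)·(1.75) + (-0.25)·(-1.25) + (1.75)·(0.75) + (-0.25)·(-1.25)) / 3 = -0.25/3 = -0.0833
  S[B,B] = ((1.75)·(1.75) + (-1.25)·(-1.25) + (0.75)·(0.75) + (-1.25)·(-1.25)) / 3 = 6.75/3 = 2.25

S is symmetric (S[j,i] = S[i,j]). Assembling:

S = [[1.5833, -0.0833],
 [-0.0833, 2.25]]


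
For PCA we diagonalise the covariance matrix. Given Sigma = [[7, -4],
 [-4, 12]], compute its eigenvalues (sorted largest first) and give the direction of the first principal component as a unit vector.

Step 1 — characteristic polynomial of 2×2 Sigma:
  det(Sigma - λI) = λ² - trace · λ + det = 0.
  trace = 7 + 12 = 19, det = 7·12 - (-4)² = 68.
Step 2 — discriminant:
  Δ = trace² - 4·det = 361 - 272 = 89.
Step 3 — eigenvalues:
  λ = (trace ± √Δ)/2 = (19 ± 9.434)/2,
  λ_1 = 14.217,  λ_2 = 4.783.

Step 4 — unit eigenvector for λ_1: solve (Sigma - λ_1 I)v = 0. First row:
  (7 - 14.217)·v_x + (-4)·v_y = 0, i.e. (-7.217)·v_x + (-4)·v_y = 0,
  so v ∝ (b, λ_1 - a) = (-4, 7.217); multiply by -1 so the first entry is positive: u = (4, -7.217).
  ||u|| = √((4)² + (-7.217)²) = √(68.085) ≈ 8.2514,
  v_1 = u/||u|| ≈ (0.4848, -0.8746) (||v_1|| = 1).

λ_1 = 14.217,  λ_2 = 4.783;  v_1 ≈ (0.4848, -0.8746)


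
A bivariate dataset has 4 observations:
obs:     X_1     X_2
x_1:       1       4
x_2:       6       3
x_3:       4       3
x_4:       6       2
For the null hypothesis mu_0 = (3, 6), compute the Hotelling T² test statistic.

Step 1 — sample mean vector:
  mean(X_1) = (1 + 6 + 4 + 6) / 4 = 17/4 = 4.25
  mean(X_2) = (4 + 3 + 3 + 2) / 4 = 12/4 = 3
  x̄ = (4.25, 3),  deviation x̄ - mu_0 = (4.25, 3) - (3, 6) = (1.25, -3).

Step 2 — sample covariance matrix, S[i,j] = (1/(n-1)) · Σ_k (x_{k,i} - mean_i) · (x_{k,j} - mean_j), divisor n-1 = 3:
  S[X_1,X_1] = ((-3.25)·(-3.25) + (1.75)·(1.75) + (-0.25)·(-0.25) + (1.75)·(1.75)) / 3 = 16.75/3 = 5.5833
  S[X_1,X_2] = ((-3.25)·(1) + (1.75)·(0) + (-0.25)·(0) + (1.75)·(-1)) / 3 = -5/3 = -1.6667
  S[X_2,X_2] = ((1)·(1) + (0)·(0) + (0)·(0) + (-1)·(-1)) / 3 = 2/3 = 0.6667
  S = [[5.5833, -1.6667],
 [-1.6667, 0.6667]].

Step 3 — invert S. det(S) = 5.5833·0.6667 - (-1.6667)² = 0.9444.
  S^{-1} = (1/det) · [[d, -b], [-b, a]] = [[0.7059, 1.7647],
 [1.7647, 5.9118]].

Step 4 — quadratic form (x̄ - mu_0)^T · S^{-1} · (x̄ - mu_0):
  S^{-1} · (x̄ - mu_0) = (-4.4118, -15.5294),
  (x̄ - mu_0)^T · [...] = (1.25)·(-4.4118) + (-3)·(-15.5294) = 41.0735.

Step 5 — scale by n: T² = 4 · 41.0735 = 164.2941.

T² ≈ 164.2941


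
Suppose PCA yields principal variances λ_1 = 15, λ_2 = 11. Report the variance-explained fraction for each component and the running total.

Step 1 — total variance = trace(Sigma) = Σ λ_i = 15 + 11 = 26.

Step 2 — fraction explained by component i = λ_i / Σ λ:
  PC1: 15/26 = 0.5769
  PC2: 11/26 = 0.4231

Step 3 — cumulative fraction after k components = (λ_1 + ... + λ_k) / Σ λ:
  k = 1: 15/26 = 0.5769
  k = 2: (15 + 11)/26 = 26/26 = 1

Summary (fraction, with percent):

explained: PC1 0.5769 (57.69%), PC2 0.4231 (42.31%);  cumulative: 0.5769, 1


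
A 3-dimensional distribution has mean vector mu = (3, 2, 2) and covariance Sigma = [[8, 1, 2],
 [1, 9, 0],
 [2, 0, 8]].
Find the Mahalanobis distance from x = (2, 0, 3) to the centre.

Step 1 — centre the observation: (x - mu) = (-1, -2, 1).

Step 2 — invert Sigma (cofactor / det for 3×3, or solve directly):
  Sigma^{-1} = [[0.1353, -0.015, -0.0338],
 [-0.015, 0.1128, 0.0038],
 [-0.0338, 0.0038, 0.1335]].

Step 3 — form the quadratic (x - mu)^T · Sigma^{-1} · (x - mu):
  Sigma^{-1} · (x - mu) = (-0.1391, -0.2068, 0.1598).
  (x - mu)^T · [Sigma^{-1} · (x - mu)] = (-1)·(-0.1391) + (-2)·(-0.2068) + (1)·(0.1598) = 0.7124.

Step 4 — take square root: d = √(0.7124) ≈ 0.844.

d(x, mu) = √(0.7124) ≈ 0.844


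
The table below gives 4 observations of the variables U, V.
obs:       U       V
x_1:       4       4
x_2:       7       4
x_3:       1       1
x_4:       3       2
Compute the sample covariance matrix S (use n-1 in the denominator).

Step 1 — column means:
  mean(U) = (4 + 7 + 1 + 3) / 4 = 15/4 = 3.75
  mean(V) = (4 + 4 + 1 + 2) / 4 = 11/4 = 2.75

Step 2 — sample covariance S[i,j] = (1/(n-1)) · Σ_k (x_{k,i} - mean_i) · (x_{k,j} - mean_j), with n-1 = 3.
  S[U,U] = ((0.25)·(0.25) + (3.25)·(3.25) + (-2.75)·(-2.75) + (-0.75)·(-0.75)) / 3 = 18.75/3 = 6.25
  S[U,V] = ((0.25)·(1.25) + (3.25)·(1.25) + (-2.75)·(-1.75) + (-0.75)·(-0.75)) / 3 = 9.75/3 = 3.25
  S[V,V] = ((1.25)·(1.25) + (1.25)·(1.25) + (-1.75)·(-1.75) + (-0.75)·(-0.75)) / 3 = 6.75/3 = 2.25

S is symmetric (S[j,i] = S[i,j]). Assembling:

S = [[6.25, 3.25],
 [3.25, 2.25]]


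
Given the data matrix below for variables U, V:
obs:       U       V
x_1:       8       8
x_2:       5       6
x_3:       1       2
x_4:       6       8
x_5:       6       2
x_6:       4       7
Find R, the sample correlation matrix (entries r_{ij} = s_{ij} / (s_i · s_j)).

Step 1 — column means:
  mean(U) = (8 + 5 + 1 + 6 + 6 + 4) / 6 = 30/6 = 5
  mean(V) = (8 + 6 + 2 + 8 + 2 + 7) / 6 = 33/6 = 5.5

Step 2 — sample variances and covariances s[i,j] = (1/(n-1)) · Σ_k (x_{k,i} - mean_i) · (x_{k,j} - mean_j), with n-1 = 5:
  s[U,U] = ((3)·(3) + (0)·(0) + (-4)·(-4) + (1)·(1) + (1)·(1) + (-1)·(-1)) / 5 = 28/5 = 5.6
  s[U,V] = ((3)·(2.5) + (0)·(0.5) + (-4)·(-3.5) + (1)·(2.5) + (1)·(-3.5) + (-1)·(1.5)) / 5 = 19/5 = 3.8
  s[V,V] = ((2.5)·(2.5) + (0.5)·(0.5) + (-3.5)·(-3.5) + (2.5)·(2.5) + (-3.5)·(-3.5) + (1.5)·(1.5)) / 5 = 39.5/5 = 7.9
  Sample standard deviations s_i = √(s[i,i]):
  s(U) = √(5.6) = 2.3664
  s(V) = √(7.9) = 2.8107

Step 3 — r_{ij} = s_{ij} / (s_i · s_j):
  r[U,U] = 1 (diagonal).
  r[U,V] = 3.8 / (2.3664 · 2.8107) = 3.8 / 6.6513 = 0.5713
  r[V,V] = 1 (diagonal).

R is symmetric with unit diagonal. Assembling:

R = [[1, 0.5713],
 [0.5713, 1]]


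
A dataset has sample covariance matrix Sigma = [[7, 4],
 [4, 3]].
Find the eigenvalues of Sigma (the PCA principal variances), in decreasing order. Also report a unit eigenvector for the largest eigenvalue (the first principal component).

Step 1 — characteristic polynomial of 2×2 Sigma:
  det(Sigma - λI) = λ² - trace · λ + det = 0.
  trace = 7 + 3 = 10, det = 7·3 - (4)² = 5.
Step 2 — discriminant:
  Δ = trace² - 4·det = 100 - 20 = 80.
Step 3 — eigenvalues:
  λ = (trace ± √Δ)/2 = (10 ± 8.9443)/2,
  λ_1 = 9.4721,  λ_2 = 0.5279.

Step 4 — unit eigenvector for λ_1: solve (Sigma - λ_1 I)v = 0. First row:
  (7 - 9.4721)·v_x + (4)·v_y = 0, i.e. (-2.4721)·v_x + (4)·v_y = 0,
  so v ∝ (b, λ_1 - a) = (4, 2.4721) = u.
  ||u|| = √((4)² + (2.4721)²) = √(22.1115) ≈ 4.7023,
  v_1 = u/||u|| ≈ (0.8507, 0.5257) (||v_1|| = 1).

λ_1 = 9.4721,  λ_2 = 0.5279;  v_1 ≈ (0.8507, 0.5257)


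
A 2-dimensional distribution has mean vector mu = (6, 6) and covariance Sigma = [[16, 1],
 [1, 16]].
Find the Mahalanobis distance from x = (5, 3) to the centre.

Step 1 — centre the observation: (x - mu) = (-1, -3).

Step 2 — invert Sigma. det(Sigma) = 16·16 - (1)² = 255.
  Sigma^{-1} = (1/det) · [[d, -b], [-b, a]] = [[0.0627, -0.0039],
 [-0.0039, 0.0627]].

Step 3 — form the quadratic (x - mu)^T · Sigma^{-1} · (x - mu):
  Sigma^{-1} · (x - mu) = (-0.051, -0.1843).
  (x - mu)^T · [Sigma^{-1} · (x - mu)] = (-1)·(-0.051) + (-3)·(-0.1843) = 0.6039.

Step 4 — take square root: d = √(0.6039) ≈ 0.7771.

d(x, mu) = √(0.6039) ≈ 0.7771


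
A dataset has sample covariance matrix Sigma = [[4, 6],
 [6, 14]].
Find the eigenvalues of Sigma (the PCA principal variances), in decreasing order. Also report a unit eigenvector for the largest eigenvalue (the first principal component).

Step 1 — characteristic polynomial of 2×2 Sigma:
  det(Sigma - λI) = λ² - trace · λ + det = 0.
  trace = 4 + 14 = 18, det = 4·14 - (6)² = 20.
Step 2 — discriminant:
  Δ = trace² - 4·det = 324 - 80 = 244.
Step 3 — eigenvalues:
  λ = (trace ± √Δ)/2 = (18 ± 15.6205)/2,
  λ_1 = 16.8102,  λ_2 = 1.1898.

Step 4 — unit eigenvector for λ_1: solve (Sigma - λ_1 I)v = 0. First row:
  (4 - 16.8102)·v_x + (6)·v_y = 0, i.e. (-12.8102)·v_x + (6)·v_y = 0,
  so v ∝ (b, λ_1 - a) = (6, 12.8102) = u.
  ||u|| = √((6)² + (12.8102)²) = √(200.1025) ≈ 14.1458,
  v_1 = u/||u|| ≈ (0.4242, 0.9056) (||v_1|| = 1).

λ_1 = 16.8102,  λ_2 = 1.1898;  v_1 ≈ (0.4242, 0.9056)


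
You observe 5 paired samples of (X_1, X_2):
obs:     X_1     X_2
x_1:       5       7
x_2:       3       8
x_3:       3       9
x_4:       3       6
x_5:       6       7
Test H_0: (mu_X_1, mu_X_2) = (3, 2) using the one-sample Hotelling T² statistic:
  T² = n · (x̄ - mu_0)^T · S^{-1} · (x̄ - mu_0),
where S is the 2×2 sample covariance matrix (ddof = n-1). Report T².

Step 1 — sample mean vector:
  mean(X_1) = (5 + 3 + 3 + 3 + 6) / 5 = 20/5 = 4
  mean(X_2) = (7 + 8 + 9 + 6 + 7) / 5 = 37/5 = 7.4
  x̄ = (4, 7.4),  deviation x̄ - mu_0 = (4, 7.4) - (3, 2) = (1, 5.4).

Step 2 — sample covariance matrix, S[i,j] = (1/(n-1)) · Σ_k (x_{k,i} - mean_i) · (x_{k,j} - mean_j), divisor n-1 = 4:
  S[X_1,X_1] = ((1)·(1) + (-1)·(-1) + (-1)·(-1) + (-1)·(-1) + (2)·(2)) / 4 = 8/4 = 2
  S[X_1,X_2] = ((1)·(-0.4) + (-1)·(0.6) + (-1)·(1.6) + (-1)·(-1.4) + (2)·(-0.4)) / 4 = -2/4 = -0.5
  S[X_2,X_2] = ((-0.4)·(-0.4) + (0.6)·(0.6) + (1.6)·(1.6) + (-1.4)·(-1.4) + (-0.4)·(-0.4)) / 4 = 5.2/4 = 1.3
  S = [[2, -0.5],
 [-0.5, 1.3]].

Step 3 — invert S. det(S) = 2·1.3 - (-0.5)² = 2.35.
  S^{-1} = (1/det) · [[d, -b], [-b, a]] = [[0.5532, 0.2128],
 [0.2128, 0.8511]].

Step 4 — quadratic form (x̄ - mu_0)^T · S^{-1} · (x̄ - mu_0):
  S^{-1} · (x̄ - mu_0) = (1.7021, 4.8085),
  (x̄ - mu_0)^T · [...] = (1)·(1.7021) + (5.4)·(4.8085) = 27.6681.

Step 5 — scale by n: T² = 5 · 27.6681 = 138.3404.

T² ≈ 138.3404


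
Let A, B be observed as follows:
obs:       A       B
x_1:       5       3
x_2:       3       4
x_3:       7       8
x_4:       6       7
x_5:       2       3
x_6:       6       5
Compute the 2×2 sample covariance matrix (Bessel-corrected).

Step 1 — column means:
  mean(A) = (5 + 3 + 7 + 6 + 2 + 6) / 6 = 29/6 = 4.8333
  mean(B) = (3 + 4 + 8 + 7 + 3 + 5) / 6 = 30/6 = 5

Step 2 — sample covariance S[i,j] = (1/(n-1)) · Σ_k (x_{k,i} - mean_i) · (x_{k,j} - mean_j), with n-1 = 5.
  S[A,A] = ((0.1667)·(0.1667) + (-1.8333)·(-1.8333) + (2.1667)·(2.1667) + (1.1667)·(1.1667) + (-2.8333)·(-2.8333) + (1.1667)·(1.1667)) / 5 = 18.8333/5 = 3.7667
  S[A,B] = ((0.1667)·(-2) + (-1.8333)·(-1) + (2.1667)·(3) + (1.1667)·(2) + (-2.8333)·(-2) + (1.1667)·(0)) / 5 = 16/5 = 3.2
  S[B,B] = ((-2)·(-2) + (-1)·(-1) + (3)·(3) + (2)·(2) + (-2)·(-2) + (0)·(0)) / 5 = 22/5 = 4.4

S is symmetric (S[j,i] = S[i,j]). Assembling:

S = [[3.7667, 3.2],
 [3.2, 4.4]]


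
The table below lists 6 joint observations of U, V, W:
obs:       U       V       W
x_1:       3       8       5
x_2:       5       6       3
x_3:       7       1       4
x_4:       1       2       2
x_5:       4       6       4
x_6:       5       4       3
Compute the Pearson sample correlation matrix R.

Step 1 — column means:
  mean(U) = (3 + 5 + 7 + 1 + 4 + 5) / 6 = 25/6 = 4.1667
  mean(V) = (8 + 6 + 1 + 2 + 6 + 4) / 6 = 27/6 = 4.5
  mean(W) = (5 + 3 + 4 + 2 + 4 + 3) / 6 = 21/6 = 3.5

Step 2 — sample variances and covariances s[i,j] = (1/(n-1)) · Σ_k (x_{k,i} - mean_i) · (x_{k,j} - mean_j), with n-1 = 5:
  s[U,U] = ((-1.1667)·(-1.1667) + (0.8333)·(0.8333) + (2.8333)·(2.8333) + (-3.1667)·(-3.1667) + (-0.1667)·(-0.1667) + (0.8333)·(0.8333)) / 5 = 20.8333/5 = 4.1667
  s[U,V] = ((-1.1667)·(3.5) + (0.8333)·(1.5) + (2.8333)·(-3.5) + (-3.1667)·(-2.5) + (-0.1667)·(1.5) + (0.8333)·(-0.5)) / 5 = -5.5/5 = -1.1
  s[U,W] = ((-1.1667)·(1.5) + (0.8333)·(-0.5) + (2.8333)·(0.5) + (-3.1667)·(-1.5) + (-0.1667)·(0.5) + (0.8333)·(-0.5)) / 5 = 3.5/5 = 0.7
  s[V,V] = ((3.5)·(3.5) + (1.5)·(1.5) + (-3.5)·(-3.5) + (-2.5)·(-2.5) + (1.5)·(1.5) + (-0.5)·(-0.5)) / 5 = 35.5/5 = 7.1
  s[V,W] = ((3.5)·(1.5) + (1.5)·(-0.5) + (-3.5)·(0.5) + (-2.5)·(-1.5) + (1.5)·(0.5) + (-0.5)·(-0.5)) / 5 = 7.5/5 = 1.5
  s[W,W] = ((1.5)·(1.5) + (-0.5)·(-0.5) + (0.5)·(0.5) + (-1.5)·(-1.5) + (0.5)·(0.5) + (-0.5)·(-0.5)) / 5 = 5.5/5 = 1.1
  Sample standard deviations s_i = √(s[i,i]):
  s(U) = √(4.1667) = 2.0412
  s(V) = √(7.1) = 2.6646
  s(W) = √(1.1) = 1.0488

Step 3 — r_{ij} = s_{ij} / (s_i · s_j):
  r[U,U] = 1 (diagonal).
  r[U,V] = -1.1 / (2.0412 · 2.6646) = -1.1 / 5.4391 = -0.2022
  r[U,W] = 0.7 / (2.0412 · 1.0488) = 0.7 / 2.1409 = 0.327
  r[V,V] = 1 (diagonal).
  r[V,W] = 1.5 / (2.6646 · 1.0488) = 1.5 / 2.7946 = 0.5367
  r[W,W] = 1 (diagonal).

R is symmetric with unit diagonal. Assembling:

R = [[1, -0.2022, 0.327],
 [-0.2022, 1, 0.5367],
 [0.327, 0.5367, 1]]


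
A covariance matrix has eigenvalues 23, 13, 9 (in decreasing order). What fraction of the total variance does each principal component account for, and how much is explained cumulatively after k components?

Step 1 — total variance = trace(Sigma) = Σ λ_i = 23 + 13 + 9 = 45.

Step 2 — fraction explained by component i = λ_i / Σ λ:
  PC1: 23/45 = 0.5111
  PC2: 13/45 = 0.2889
  PC3: 9/45 = 0.2

Step 3 — cumulative fraction after k components = (λ_1 + ... + λ_k) / Σ λ:
  k = 1: 23/45 = 0.5111
  k = 2: (23 + 13)/45 = 36/45 = 0.8
  k = 3: (23 + 13 + 9)/45 = 45/45 = 1

Summary (fraction, with percent):

explained: PC1 0.5111 (51.11%), PC2 0.2889 (28.89%), PC3 0.2 (20%);  cumulative: 0.5111, 0.8, 1


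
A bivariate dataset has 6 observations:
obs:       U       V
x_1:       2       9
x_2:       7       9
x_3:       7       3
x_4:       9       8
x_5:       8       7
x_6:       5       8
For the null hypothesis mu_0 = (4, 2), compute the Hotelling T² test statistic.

Step 1 — sample mean vector:
  mean(U) = (2 + 7 + 7 + 9 + 8 + 5) / 6 = 38/6 = 6.3333
  mean(V) = (9 + 9 + 3 + 8 + 7 + 8) / 6 = 44/6 = 7.3333
  x̄ = (6.3333, 7.3333),  deviation x̄ - mu_0 = (6.3333, 7.3333) - (4, 2) = (2.3333, 5.3333).

Step 2 — sample covariance matrix, S[i,j] = (1/(n-1)) · Σ_k (x_{k,i} - mean_i) · (x_{k,j} - mean_j), divisor n-1 = 5:
  S[U,U] = ((-4.3333)·(-4.3333) + (0.6667)·(0.6667) + (0.6667)·(0.6667) + (2.6667)·(2.6667) + (1.6667)·(1.6667) + (-1.3333)·(-1.3333)) / 5 = 31.3333/5 = 6.2667
  S[U,V] = ((-4.3333)·(1.6667) + (0.6667)·(1.6667) + (0.6667)·(-4.3333) + (2.6667)·(0.6667) + (1.6667)·(-0.3333) + (-1.3333)·(0.6667)) / 5 = -8.6667/5 = -1.7333
  S[V,V] = ((1.6667)·(1.6667) + (1.6667)·(1.6667) + (-4.3333)·(-4.3333) + (0.6667)·(0.6667) + (-0.3333)·(-0.3333) + (0.6667)·(0.6667)) / 5 = 25.3333/5 = 5.0667
  S = [[6.2667, -1.7333],
 [-1.7333, 5.0667]].

Step 3 — invert S. det(S) = 6.2667·5.0667 - (-1.7333)² = 28.7467.
  S^{-1} = (1/det) · [[d, -b], [-b, a]] = [[0.1763, 0.0603],
 [0.0603, 0.218]].

Step 4 — quadratic form (x̄ - mu_0)^T · S^{-1} · (x̄ - mu_0):
  S^{-1} · (x̄ - mu_0) = (0.7328, 1.3033),
  (x̄ - mu_0)^T · [...] = (2.3333)·(0.7328) + (5.3333)·(1.3033) = 8.6611.

Step 5 — scale by n: T² = 6 · 8.6611 = 51.9666.

T² ≈ 51.9666


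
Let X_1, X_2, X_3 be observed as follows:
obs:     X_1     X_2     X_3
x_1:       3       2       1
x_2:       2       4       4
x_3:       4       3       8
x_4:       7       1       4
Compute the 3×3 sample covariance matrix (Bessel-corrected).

Step 1 — column means:
  mean(X_1) = (3 + 2 + 4 + 7) / 4 = 16/4 = 4
  mean(X_2) = (2 + 4 + 3 + 1) / 4 = 10/4 = 2.5
  mean(X_3) = (1 + 4 + 8 + 4) / 4 = 17/4 = 4.25

Step 2 — sample covariance S[i,j] = (1/(n-1)) · Σ_k (x_{k,i} - mean_i) · (x_{k,j} - mean_j), with n-1 = 3.
  S[X_1,X_1] = ((-1)·(-1) + (-2)·(-2) + (0)·(0) + (3)·(3)) / 3 = 14/3 = 4.6667
  S[X_1,X_2] = ((-1)·(-0.5) + (-2)·(1.5) + (0)·(0.5) + (3)·(-1.5)) / 3 = -7/3 = -2.3333
  S[X_1,X_3] = ((-1)·(-3.25) + (-2)·(-0.25) + (0)·(3.75) + (3)·(-0.25)) / 3 = 3/3 = 1
  S[X_2,X_2] = ((-0.5)·(-0.5) + (1.5)·(1.5) + (0.5)·(0.5) + (-1.5)·(-1.5)) / 3 = 5/3 = 1.6667
  S[X_2,X_3] = ((-0.5)·(-3.25) + (1.5)·(-0.25) + (0.5)·(3.75) + (-1.5)·(-0.25)) / 3 = 3.5/3 = 1.1667
  S[X_3,X_3] = ((-3.25)·(-3.25) + (-0.25)·(-0.25) + (3.75)·(3.75) + (-0.25)·(-0.25)) / 3 = 24.75/3 = 8.25

S is symmetric (S[j,i] = S[i,j]). Assembling:

S = [[4.6667, -2.3333, 1],
 [-2.3333, 1.6667, 1.1667],
 [1, 1.1667, 8.25]]


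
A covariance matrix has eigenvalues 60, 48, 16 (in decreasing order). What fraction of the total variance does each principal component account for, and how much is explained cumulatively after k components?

Step 1 — total variance = trace(Sigma) = Σ λ_i = 60 + 48 + 16 = 124.

Step 2 — fraction explained by component i = λ_i / Σ λ:
  PC1: 60/124 = 0.4839
  PC2: 48/124 = 0.3871
  PC3: 16/124 = 0.129

Step 3 — cumulative fraction after k components = (λ_1 + ... + λ_k) / Σ λ:
  k = 1: 60/124 = 0.4839
  k = 2: (60 + 48)/124 = 108/124 = 0.871
  k = 3: (60 + 48 + 16)/124 = 124/124 = 1

Summary (fraction, with percent):

explained: PC1 0.4839 (48.39%), PC2 0.3871 (38.71%), PC3 0.129 (12.9%);  cumulative: 0.4839, 0.871, 1


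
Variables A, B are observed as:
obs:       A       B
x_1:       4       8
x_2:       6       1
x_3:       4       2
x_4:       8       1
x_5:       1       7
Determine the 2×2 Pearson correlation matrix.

Step 1 — column means:
  mean(A) = (4 + 6 + 4 + 8 + 1) / 5 = 23/5 = 4.6
  mean(B) = (8 + 1 + 2 + 1 + 7) / 5 = 19/5 = 3.8

Step 2 — sample variances and covariances s[i,j] = (1/(n-1)) · Σ_k (x_{k,i} - mean_i) · (x_{k,j} - mean_j), with n-1 = 4:
  s[A,A] = ((-0.6)·(-0.6) + (1.4)·(1.4) + (-0.6)·(-0.6) + (3.4)·(3.4) + (-3.6)·(-3.6)) / 4 = 27.2/4 = 6.8
  s[A,B] = ((-0.6)·(4.2) + (1.4)·(-2.8) + (-0.6)·(-1.8) + (3.4)·(-2.8) + (-3.6)·(3.2)) / 4 = -26.4/4 = -6.6
  s[B,B] = ((4.2)·(4.2) + (-2.8)·(-2.8) + (-1.8)·(-1.8) + (-2.8)·(-2.8) + (3.2)·(3.2)) / 4 = 46.8/4 = 11.7
  Sample standard deviations s_i = √(s[i,i]):
  s(A) = √(6.8) = 2.6077
  s(B) = √(11.7) = 3.4205

Step 3 — r_{ij} = s_{ij} / (s_i · s_j):
  r[A,A] = 1 (diagonal).
  r[A,B] = -6.6 / (2.6077 · 3.4205) = -6.6 / 8.9196 = -0.7399
  r[B,B] = 1 (diagonal).

R is symmetric with unit diagonal. Assembling:

R = [[1, -0.7399],
 [-0.7399, 1]]


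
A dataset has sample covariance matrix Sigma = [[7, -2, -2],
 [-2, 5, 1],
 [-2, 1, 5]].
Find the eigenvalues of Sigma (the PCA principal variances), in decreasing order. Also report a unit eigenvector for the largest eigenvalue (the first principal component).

Step 1 — characteristic polynomial p(λ) = det(λI - Sigma) = λ³ - tr·λ² + c_1·λ - det, where tr = trace, c_1 = sum of the principal 2×2 minors, det = det(Sigma):
  tr = 7 + 5 + 5 = 17,
  c_1 = (7·5 - (-2)²) + (7·5 - (-2)²) + (5·5 - (1)²) = 31 + 31 + 24 = 86,
  det = 7·(5·5 - (1)²) - (-2)·((-2)·5 - (1)·(-2)) + (-2)·((-2)·(1) - 5·(-2)) = 7·(24) - (-2)·(-8) + (-2)·(8) = 136.
  So p(λ) = λ³ - 17λ² + 86λ - 136.
Step 2 — look for an integer root (rational root theorem: any rational root is an integer divisor of 136). Testing λ = 4:
  p(4) = 64 - 272 + 344 - 136 = 0  ✓
  Dividing out (λ - 4): p(λ) = (λ - 4)(λ² - 13λ + 34).
Step 3 — remaining eigenvalues from the quadratic λ² - 13λ + 34 = 0:
  Δ = 13² - 4·34 = 169 - 136 = 33,  λ = (13 ± √33)/2 = (13 ± 5.7446)/2 ≈ 9.3723 or 3.6277.
  Sorted: λ_1 = 9.3723,  λ_2 = 4,  λ_3 = 3.6277  (check: sum = 17 = tr ✓).

Step 4 — unit eigenvector for λ_1 ≈ 9.3723: v spans the null space of (Sigma - λ_1 I), whose rows are
  r_1 = (-2.3723, -2, -2),  r_2 = (-2, -4.3723, 1),  r_3 = (-2, 1, -4.3723).
  v is orthogonal to every row, so take v ∝ r_1 × r_2 = ((-2)·(1) - (-2)·(-4.3723), (-2)·(-2) - (-2.3723)·(1), (-2.3723)·(-4.3723) - (-2)·(-2)) ≈ (-10.7446, 6.3723, 6.3723).
  Rescale (multiply by -1 so the first nonzero entry is positive): u = (10.7446, -6.3723, -6.3723).
  ||u|| = √((10.7446)² + (-6.3723)² + (-6.3723)²) = √(196.6576) ≈ 14.0235,  v_1 = u/||u|| ≈ (0.7662, -0.4544, -0.4544) (||v_1|| = 1).

λ_1 = 9.3723,  λ_2 = 4,  λ_3 = 3.6277;  v_1 ≈ (0.7662, -0.4544, -0.4544)


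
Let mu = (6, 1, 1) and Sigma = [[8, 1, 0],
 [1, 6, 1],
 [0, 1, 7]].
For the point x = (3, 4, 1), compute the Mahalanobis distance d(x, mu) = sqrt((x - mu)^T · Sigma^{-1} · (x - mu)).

Step 1 — centre the observation: (x - mu) = (-3, 3, 0).

Step 2 — invert Sigma (cofactor / det for 3×3, or solve directly):
  Sigma^{-1} = [[0.1277, -0.0218, 0.0031],
 [-0.0218, 0.1745, -0.0249],
 [0.0031, -0.0249, 0.1464]].

Step 3 — form the quadratic (x - mu)^T · Sigma^{-1} · (x - mu):
  Sigma^{-1} · (x - mu) = (-0.4486, 0.5888, -0.0841).
  (x - mu)^T · [Sigma^{-1} · (x - mu)] = (-3)·(-0.4486) + (3)·(0.5888) + (0)·(-0.0841) = 3.1121.

Step 4 — take square root: d = √(3.1121) ≈ 1.7641.

d(x, mu) = √(3.1121) ≈ 1.7641


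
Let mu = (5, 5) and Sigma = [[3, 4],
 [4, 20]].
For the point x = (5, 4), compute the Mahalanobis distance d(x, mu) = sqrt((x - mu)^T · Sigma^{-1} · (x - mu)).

Step 1 — centre the observation: (x - mu) = (0, -1).

Step 2 — invert Sigma. det(Sigma) = 3·20 - (4)² = 44.
  Sigma^{-1} = (1/det) · [[d, -b], [-b, a]] = [[0.4545, -0.0909],
 [-0.0909, 0.0682]].

Step 3 — form the quadratic (x - mu)^T · Sigma^{-1} · (x - mu):
  Sigma^{-1} · (x - mu) = (0.0909, -0.0682).
  (x - mu)^T · [Sigma^{-1} · (x - mu)] = (0)·(0.0909) + (-1)·(-0.0682) = 0.0682.

Step 4 — take square root: d = √(0.0682) ≈ 0.2611.

d(x, mu) = √(0.0682) ≈ 0.2611


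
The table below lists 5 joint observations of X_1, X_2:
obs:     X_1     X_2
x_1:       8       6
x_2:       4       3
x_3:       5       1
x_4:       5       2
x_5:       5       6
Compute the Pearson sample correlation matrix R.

Step 1 — column means:
  mean(X_1) = (8 + 4 + 5 + 5 + 5) / 5 = 27/5 = 5.4
  mean(X_2) = (6 + 3 + 1 + 2 + 6) / 5 = 18/5 = 3.6

Step 2 — sample variances and covariances s[i,j] = (1/(n-1)) · Σ_k (x_{k,i} - mean_i) · (x_{k,j} - mean_j), with n-1 = 4:
  s[X_1,X_1] = ((2.6)·(2.6) + (-1.4)·(-1.4) + (-0.4)·(-0.4) + (-0.4)·(-0.4) + (-0.4)·(-0.4)) / 4 = 9.2/4 = 2.3
  s[X_1,X_2] = ((2.6)·(2.4) + (-1.4)·(-0.6) + (-0.4)·(-2.6) + (-0.4)·(-1.6) + (-0.4)·(2.4)) / 4 = 7.8/4 = 1.95
  s[X_2,X_2] = ((2.4)·(2.4) + (-0.6)·(-0.6) + (-2.6)·(-2.6) + (-1.6)·(-1.6) + (2.4)·(2.4)) / 4 = 21.2/4 = 5.3
  Sample standard deviations s_i = √(s[i,i]):
  s(X_1) = √(2.3) = 1.5166
  s(X_2) = √(5.3) = 2.3022

Step 3 — r_{ij} = s_{ij} / (s_i · s_j):
  r[X_1,X_1] = 1 (diagonal).
  r[X_1,X_2] = 1.95 / (1.5166 · 2.3022) = 1.95 / 3.4914 = 0.5585
  r[X_2,X_2] = 1 (diagonal).

R is symmetric with unit diagonal. Assembling:

R = [[1, 0.5585],
 [0.5585, 1]]


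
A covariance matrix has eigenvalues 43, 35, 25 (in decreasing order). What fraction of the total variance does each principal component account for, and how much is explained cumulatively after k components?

Step 1 — total variance = trace(Sigma) = Σ λ_i = 43 + 35 + 25 = 103.

Step 2 — fraction explained by component i = λ_i / Σ λ:
  PC1: 43/103 = 0.4175
  PC2: 35/103 = 0.3398
  PC3: 25/103 = 0.2427

Step 3 — cumulative fraction after k components = (λ_1 + ... + λ_k) / Σ λ:
  k = 1: 43/103 = 0.4175
  k = 2: (43 + 35)/103 = 78/103 = 0.7573
  k = 3: (43 + 35 + 25)/103 = 103/103 = 1

Summary (fraction, with percent):

explained: PC1 0.4175 (41.75%), PC2 0.3398 (33.98%), PC3 0.2427 (24.27%);  cumulative: 0.4175, 0.7573, 1


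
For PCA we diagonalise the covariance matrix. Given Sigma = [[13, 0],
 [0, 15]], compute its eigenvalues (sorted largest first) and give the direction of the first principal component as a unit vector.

Step 1 — characteristic polynomial of 2×2 Sigma:
  det(Sigma - λI) = λ² - trace · λ + det = 0.
  trace = 13 + 15 = 28, det = 13·15 - (0)² = 195.
Step 2 — discriminant:
  Δ = trace² - 4·det = 784 - 780 = 4.
Step 3 — eigenvalues:
  λ = (trace ± √Δ)/2 = (28 ± 2)/2,
  λ_1 = 15,  λ_2 = 13.

Step 4 — unit eigenvector for λ_1: Sigma is diagonal, so its eigenvectors are the coordinate axes. λ_1 = 15 is the diagonal entry on the second coordinate axis, hence
  v_1 = (0, 1) (||v_1|| = 1).

λ_1 = 15,  λ_2 = 13;  v_1 ≈ (0, 1)


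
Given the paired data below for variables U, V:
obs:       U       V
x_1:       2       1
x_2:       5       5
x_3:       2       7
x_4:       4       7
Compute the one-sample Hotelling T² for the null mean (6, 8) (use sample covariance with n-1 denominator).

Step 1 — sample mean vector:
  mean(U) = (2 + 5 + 2 + 4) / 4 = 13/4 = 3.25
  mean(V) = (1 + 5 + 7 + 7) / 4 = 20/4 = 5
  x̄ = (3.25, 5),  deviation x̄ - mu_0 = (3.25, 5) - (6, 8) = (-2.75, -3).

Step 2 — sample covariance matrix, S[i,j] = (1/(n-1)) · Σ_k (x_{k,i} - mean_i) · (x_{k,j} - mean_j), divisor n-1 = 3:
  S[U,U] = ((-1.25)·(-1.25) + (1.75)·(1.75) + (-1.25)·(-1.25) + (0.75)·(0.75)) / 3 = 6.75/3 = 2.25
  S[U,V] = ((-1.25)·(-4) + (1.75)·(0) + (-1.25)·(2) + (0.75)·(2)) / 3 = 4/3 = 1.3333
  S[V,V] = ((-4)·(-4) + (0)·(0) + (2)·(2) + (2)·(2)) / 3 = 24/3 = 8
  S = [[2.25, 1.3333],
 [1.3333, 8]].

Step 3 — invert S. det(S) = 2.25·8 - (1.3333)² = 16.2222.
  S^{-1} = (1/det) · [[d, -b], [-b, a]] = [[0.4932, -0.0822],
 [-0.0822, 0.1387]].

Step 4 — quadratic form (x̄ - mu_0)^T · S^{-1} · (x̄ - mu_0):
  S^{-1} · (x̄ - mu_0) = (-1.1096, -0.1901),
  (x̄ - mu_0)^T · [...] = (-2.75)·(-1.1096) + (-3)·(-0.1901) = 3.6216.

Step 5 — scale by n: T² = 4 · 3.6216 = 14.4863.

T² ≈ 14.4863


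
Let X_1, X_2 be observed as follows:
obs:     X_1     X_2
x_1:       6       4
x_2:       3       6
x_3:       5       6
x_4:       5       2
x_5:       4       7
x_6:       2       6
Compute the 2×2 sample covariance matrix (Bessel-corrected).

Step 1 — column means:
  mean(X_1) = (6 + 3 + 5 + 5 + 4 + 2) / 6 = 25/6 = 4.1667
  mean(X_2) = (4 + 6 + 6 + 2 + 7 + 6) / 6 = 31/6 = 5.1667

Step 2 — sample covariance S[i,j] = (1/(n-1)) · Σ_k (x_{k,i} - mean_i) · (x_{k,j} - mean_j), with n-1 = 5.
  S[X_1,X_1] = ((1.8333)·(1.8333) + (-1.1667)·(-1.1667) + (0.8333)·(0.8333) + (0.8333)·(0.8333) + (-0.1667)·(-0.1667) + (-2.1667)·(-2.1667)) / 5 = 10.8333/5 = 2.1667
  S[X_1,X_2] = ((1.8333)·(-1.1667) + (-1.1667)·(0.8333) + (0.8333)·(0.8333) + (0.8333)·(-3.1667) + (-0.1667)·(1.8333) + (-2.1667)·(0.8333)) / 5 = -7.1667/5 = -1.4333
  S[X_2,X_2] = ((-1.1667)·(-1.1667) + (0.8333)·(0.8333) + (0.8333)·(0.8333) + (-3.1667)·(-3.1667) + (1.8333)·(1.8333) + (0.8333)·(0.8333)) / 5 = 16.8333/5 = 3.3667

S is symmetric (S[j,i] = S[i,j]). Assembling:

S = [[2.1667, -1.4333],
 [-1.4333, 3.3667]]


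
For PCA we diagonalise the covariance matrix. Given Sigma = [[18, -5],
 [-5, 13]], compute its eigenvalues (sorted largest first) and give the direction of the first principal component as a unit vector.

Step 1 — characteristic polynomial of 2×2 Sigma:
  det(Sigma - λI) = λ² - trace · λ + det = 0.
  trace = 18 + 13 = 31, det = 18·13 - (-5)² = 209.
Step 2 — discriminant:
  Δ = trace² - 4·det = 961 - 836 = 125.
Step 3 — eigenvalues:
  λ = (trace ± √Δ)/2 = (31 ± 11.1803)/2,
  λ_1 = 21.0902,  λ_2 = 9.9098.

Step 4 — unit eigenvector for λ_1: solve (Sigma - λ_1 I)v = 0. First row:
  (18 - 21.0902)·v_x + (-5)·v_y = 0, i.e. (-3.0902)·v_x + (-5)·v_y = 0,
  so v ∝ (b, λ_1 - a) = (-5, 3.0902); multiply by -1 so the first entry is positive: u = (5, -3.0902).
  ||u|| = √((5)² + (-3.0902)²) = √(34.5492) ≈ 5.8779,
  v_1 = u/||u|| ≈ (0.8507, -0.5257) (||v_1|| = 1).

λ_1 = 21.0902,  λ_2 = 9.9098;  v_1 ≈ (0.8507, -0.5257)


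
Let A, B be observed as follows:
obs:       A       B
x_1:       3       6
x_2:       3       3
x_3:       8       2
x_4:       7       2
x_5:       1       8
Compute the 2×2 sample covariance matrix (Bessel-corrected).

Step 1 — column means:
  mean(A) = (3 + 3 + 8 + 7 + 1) / 5 = 22/5 = 4.4
  mean(B) = (6 + 3 + 2 + 2 + 8) / 5 = 21/5 = 4.2

Step 2 — sample covariance S[i,j] = (1/(n-1)) · Σ_k (x_{k,i} - mean_i) · (x_{k,j} - mean_j), with n-1 = 4.
  S[A,A] = ((-1.4)·(-1.4) + (-1.4)·(-1.4) + (3.6)·(3.6) + (2.6)·(2.6) + (-3.4)·(-3.4)) / 4 = 35.2/4 = 8.8
  S[A,B] = ((-1.4)·(1.8) + (-1.4)·(-1.2) + (3.6)·(-2.2) + (2.6)·(-2.2) + (-3.4)·(3.8)) / 4 = -27.4/4 = -6.85
  S[B,B] = ((1.8)·(1.8) + (-1.2)·(-1.2) + (-2.2)·(-2.2) + (-2.2)·(-2.2) + (3.8)·(3.8)) / 4 = 28.8/4 = 7.2

S is symmetric (S[j,i] = S[i,j]). Assembling:

S = [[8.8, -6.85],
 [-6.85, 7.2]]


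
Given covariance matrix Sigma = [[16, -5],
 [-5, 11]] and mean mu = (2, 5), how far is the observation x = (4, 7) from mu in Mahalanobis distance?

Step 1 — centre the observation: (x - mu) = (2, 2).

Step 2 — invert Sigma. det(Sigma) = 16·11 - (-5)² = 151.
  Sigma^{-1} = (1/det) · [[d, -b], [-b, a]] = [[0.0728, 0.0331],
 [0.0331, 0.106]].

Step 3 — form the quadratic (x - mu)^T · Sigma^{-1} · (x - mu):
  Sigma^{-1} · (x - mu) = (0.2119, 0.2781).
  (x - mu)^T · [Sigma^{-1} · (x - mu)] = (2)·(0.2119) + (2)·(0.2781) = 0.9801.

Step 4 — take square root: d = √(0.9801) ≈ 0.99.

d(x, mu) = √(0.9801) ≈ 0.99


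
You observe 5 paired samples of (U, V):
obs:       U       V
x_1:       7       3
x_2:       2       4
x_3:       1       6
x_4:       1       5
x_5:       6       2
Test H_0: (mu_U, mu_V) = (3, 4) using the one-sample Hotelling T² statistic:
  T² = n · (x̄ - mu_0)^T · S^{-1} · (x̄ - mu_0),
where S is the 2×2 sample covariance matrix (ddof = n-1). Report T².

Step 1 — sample mean vector:
  mean(U) = (7 + 2 + 1 + 1 + 6) / 5 = 17/5 = 3.4
  mean(V) = (3 + 4 + 6 + 5 + 2) / 5 = 20/5 = 4
  x̄ = (3.4, 4),  deviation x̄ - mu_0 = (3.4, 4) - (3, 4) = (0.4, 0).

Step 2 — sample covariance matrix, S[i,j] = (1/(n-1)) · Σ_k (x_{k,i} - mean_i) · (x_{k,j} - mean_j), divisor n-1 = 4:
  S[U,U] = ((3.6)·(3.6) + (-1.4)·(-1.4) + (-2.4)·(-2.4) + (-2.4)·(-2.4) + (2.6)·(2.6)) / 4 = 33.2/4 = 8.3
  S[U,V] = ((3.6)·(-1) + (-1.4)·(0) + (-2.4)·(2) + (-2.4)·(1) + (2.6)·(-2)) / 4 = -16/4 = -4
  S[V,V] = ((-1)·(-1) + (0)·(0) + (2)·(2) + (1)·(1) + (-2)·(-2)) / 4 = 10/4 = 2.5
  S = [[8.3, -4],
 [-4, 2.5]].

Step 3 — invert S. det(S) = 8.3·2.5 - (-4)² = 4.75.
  S^{-1} = (1/det) · [[d, -b], [-b, a]] = [[0.5263, 0.8421],
 [0.8421, 1.7474]].

Step 4 — quadratic form (x̄ - mu_0)^T · S^{-1} · (x̄ - mu_0):
  S^{-1} · (x̄ - mu_0) = (0.2105, 0.3368),
  (x̄ - mu_0)^T · [...] = (0.4)·(0.2105) + (0)·(0.3368) = 0.0842.

Step 5 — scale by n: T² = 5 · 0.0842 = 0.4211.

T² ≈ 0.4211


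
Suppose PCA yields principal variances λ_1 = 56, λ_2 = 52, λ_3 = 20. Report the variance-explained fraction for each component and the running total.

Step 1 — total variance = trace(Sigma) = Σ λ_i = 56 + 52 + 20 = 128.

Step 2 — fraction explained by component i = λ_i / Σ λ:
  PC1: 56/128 = 0.4375
  PC2: 52/128 = 0.4062
  PC3: 20/128 = 0.1562

Step 3 — cumulative fraction after k components = (λ_1 + ... + λ_k) / Σ λ:
  k = 1: 56/128 = 0.4375
  k = 2: (56 + 52)/128 = 108/128 = 0.8438
  k = 3: (56 + 52 + 20)/128 = 128/128 = 1

Summary (fraction, with percent):

explained: PC1 0.4375 (43.75%), PC2 0.4062 (40.62%), PC3 0.1562 (15.62%);  cumulative: 0.4375, 0.8438, 1


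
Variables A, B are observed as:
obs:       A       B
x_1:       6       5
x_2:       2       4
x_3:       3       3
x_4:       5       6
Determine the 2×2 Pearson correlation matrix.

Step 1 — column means:
  mean(A) = (6 + 2 + 3 + 5) / 4 = 16/4 = 4
  mean(B) = (5 + 4 + 3 + 6) / 4 = 18/4 = 4.5

Step 2 — sample variances and covariances s[i,j] = (1/(n-1)) · Σ_k (x_{k,i} - mean_i) · (x_{k,j} - mean_j), with n-1 = 3:
  s[A,A] = ((2)·(2) + (-2)·(-2) + (-1)·(-1) + (1)·(1)) / 3 = 10/3 = 3.3333
  s[A,B] = ((2)·(0.5) + (-2)·(-0.5) + (-1)·(-1.5) + (1)·(1.5)) / 3 = 5/3 = 1.6667
  s[B,B] = ((0.5)·(0.5) + (-0.5)·(-0.5) + (-1.5)·(-1.5) + (1.5)·(1.5)) / 3 = 5/3 = 1.6667
  Sample standard deviations s_i = √(s[i,i]):
  s(A) = √(3.3333) = 1.8257
  s(B) = √(1.6667) = 1.291

Step 3 — r_{ij} = s_{ij} / (s_i · s_j):
  r[A,A] = 1 (diagonal).
  r[A,B] = 1.6667 / (1.8257 · 1.291) = 1.6667 / 2.357 = 0.7071
  r[B,B] = 1 (diagonal).

R is symmetric with unit diagonal. Assembling:

R = [[1, 0.7071],
 [0.7071, 1]]


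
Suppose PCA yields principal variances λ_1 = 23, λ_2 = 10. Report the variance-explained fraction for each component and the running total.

Step 1 — total variance = trace(Sigma) = Σ λ_i = 23 + 10 = 33.

Step 2 — fraction explained by component i = λ_i / Σ λ:
  PC1: 23/33 = 0.697
  PC2: 10/33 = 0.303

Step 3 — cumulative fraction after k components = (λ_1 + ... + λ_k) / Σ λ:
  k = 1: 23/33 = 0.697
  k = 2: (23 + 10)/33 = 33/33 = 1

Summary (fraction, with percent):

explained: PC1 0.697 (69.7%), PC2 0.303 (30.3%);  cumulative: 0.697, 1


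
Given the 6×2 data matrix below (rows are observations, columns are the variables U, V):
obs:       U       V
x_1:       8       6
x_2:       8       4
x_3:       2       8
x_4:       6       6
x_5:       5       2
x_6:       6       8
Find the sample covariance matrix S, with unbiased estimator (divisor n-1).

Step 1 — column means:
  mean(U) = (8 + 8 + 2 + 6 + 5 + 6) / 6 = 35/6 = 5.8333
  mean(V) = (6 + 4 + 8 + 6 + 2 + 8) / 6 = 34/6 = 5.6667

Step 2 — sample covariance S[i,j] = (1/(n-1)) · Σ_k (x_{k,i} - mean_i) · (x_{k,j} - mean_j), with n-1 = 5.
  S[U,U] = ((2.1667)·(2.1667) + (2.1667)·(2.1667) + (-3.8333)·(-3.8333) + (0.1667)·(0.1667) + (-0.8333)·(-0.8333) + (0.1667)·(0.1667)) / 5 = 24.8333/5 = 4.9667
  S[U,V] = ((2.1667)·(0.3333) + (2.1667)·(-1.6667) + (-3.8333)·(2.3333) + (0.1667)·(0.3333) + (-0.8333)·(-3.6667) + (0.1667)·(2.3333)) / 5 = -8.3333/5 = -1.6667
  S[V,V] = ((0.3333)·(0.3333) + (-1.6667)·(-1.6667) + (2.3333)·(2.3333) + (0.3333)·(0.3333) + (-3.6667)·(-3.6667) + (2.3333)·(2.3333)) / 5 = 27.3333/5 = 5.4667

S is symmetric (S[j,i] = S[i,j]). Assembling:

S = [[4.9667, -1.6667],
 [-1.6667, 5.4667]]


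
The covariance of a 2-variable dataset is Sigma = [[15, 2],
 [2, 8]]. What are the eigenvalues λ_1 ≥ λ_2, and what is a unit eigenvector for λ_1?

Step 1 — characteristic polynomial of 2×2 Sigma:
  det(Sigma - λI) = λ² - trace · λ + det = 0.
  trace = 15 + 8 = 23, det = 15·8 - (2)² = 116.
Step 2 — discriminant:
  Δ = trace² - 4·det = 529 - 464 = 65.
Step 3 — eigenvalues:
  λ = (trace ± √Δ)/2 = (23 ± 8.0623)/2,
  λ_1 = 15.5311,  λ_2 = 7.4689.

Step 4 — unit eigenvector for λ_1: solve (Sigma - λ_1 I)v = 0. First row:
  (15 - 15.5311)·v_x + (2)·v_y = 0, i.e. (-0.5311)·v_x + (2)·v_y = 0,
  so v ∝ (b, λ_1 - a) = (2, 0.5311) = u.
  ||u|| = √((2)² + (0.5311)²) = √(4.2821) ≈ 2.0693,
  v_1 = u/||u|| ≈ (0.9665, 0.2567) (||v_1|| = 1).

λ_1 = 15.5311,  λ_2 = 7.4689;  v_1 ≈ (0.9665, 0.2567)


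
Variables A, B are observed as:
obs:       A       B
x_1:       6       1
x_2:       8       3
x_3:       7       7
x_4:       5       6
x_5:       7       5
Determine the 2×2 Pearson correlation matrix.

Step 1 — column means:
  mean(A) = (6 + 8 + 7 + 5 + 7) / 5 = 33/5 = 6.6
  mean(B) = (1 + 3 + 7 + 6 + 5) / 5 = 22/5 = 4.4

Step 2 — sample variances and covariances s[i,j] = (1/(n-1)) · Σ_k (x_{k,i} - mean_i) · (x_{k,j} - mean_j), with n-1 = 4:
  s[A,A] = ((-0.6)·(-0.6) + (1.4)·(1.4) + (0.4)·(0.4) + (-1.6)·(-1.6) + (0.4)·(0.4)) / 4 = 5.2/4 = 1.3
  s[A,B] = ((-0.6)·(-3.4) + (1.4)·(-1.4) + (0.4)·(2.6) + (-1.6)·(1.6) + (0.4)·(0.6)) / 4 = -1.2/4 = -0.3
  s[B,B] = ((-3.4)·(-3.4) + (-1.4)·(-1.4) + (2.6)·(2.6) + (1.6)·(1.6) + (0.6)·(0.6)) / 4 = 23.2/4 = 5.8
  Sample standard deviations s_i = √(s[i,i]):
  s(A) = √(1.3) = 1.1402
  s(B) = √(5.8) = 2.4083

Step 3 — r_{ij} = s_{ij} / (s_i · s_j):
  r[A,A] = 1 (diagonal).
  r[A,B] = -0.3 / (1.1402 · 2.4083) = -0.3 / 2.7459 = -0.1093
  r[B,B] = 1 (diagonal).

R is symmetric with unit diagonal. Assembling:

R = [[1, -0.1093],
 [-0.1093, 1]]
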